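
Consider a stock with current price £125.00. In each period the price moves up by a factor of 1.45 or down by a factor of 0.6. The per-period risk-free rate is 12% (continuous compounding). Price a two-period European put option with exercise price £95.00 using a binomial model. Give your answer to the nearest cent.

Risk-neutral probability p = (e^0.12 − 0.6)/(1.45 − 0.6) = 0.5275/0.8500 = 0.6206
Terminal stock prices: S_uu = 262.8, S_ud = 108.8, S_dd = 45
Terminal payoffs (K − S): max(-167.8, 0) = 0, max(-13.75, 0) = 0, max(50, 0) = 50
Node u (S = 181.2): V_u = e^(−0.12)·[0.6206·0.0000 + 0.3794·0.0000] = 0.0000
Node d (S = 75): V_d = e^(−0.12)·[0.6206·0.0000 + 0.3794·50.0000] = 16.8256
Node 0 (S = 125): V_0 = e^(−0.12)·[0.6206·0.0000 + 0.3794·16.8256] = 5.6620

£5.66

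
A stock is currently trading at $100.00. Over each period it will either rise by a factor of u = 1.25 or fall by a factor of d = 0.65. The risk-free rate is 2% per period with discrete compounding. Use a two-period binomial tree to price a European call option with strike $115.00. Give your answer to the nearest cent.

Risk-neutral probability p = (1 + 0.02 − 0.65)/(1.25 − 0.65) = 0.3700/0.6000 = 0.6167
Terminal stock prices: S_uu = 156.2, S_ud = 81.25, S_dd = 42.25
Terminal payoffs (S − K): max(41.25, 0) = 41.25, max(-33.75, 0) = 0, max(-72.75, 0) = 0
Node u (S = 125): V_u = 1/1.02·[0.6167·41.2500 + 0.3833·0.0000] = 24.9387
Node d (S = 65): V_d = 1/1.02·[0.6167·0.0000 + 0.3833·0.0000] = 0.0000
Node 0 (S = 100): V_0 = 1/1.02·[0.6167·24.9387 + 0.3833·0.0000] = 15.0773

$15.08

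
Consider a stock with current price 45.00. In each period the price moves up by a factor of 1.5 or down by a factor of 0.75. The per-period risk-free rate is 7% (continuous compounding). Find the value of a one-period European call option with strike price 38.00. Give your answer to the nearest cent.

11.83

Risk-neutral probability p = (e^0.07 − 0.75)/(1.5 − 0.75) = 0.3225/0.7500 = 0.4300
Terminal stock prices: S_u = 67.5, S_d = 33.75
Terminal payoffs (S − K): max(29.5, 0) = 29.5, max(-4.25, 0) = 0
Node 0 (S = 45): V_0 = e^(−0.07)·[0.4300·29.5000 + 0.5700·0.0000] = 11.8277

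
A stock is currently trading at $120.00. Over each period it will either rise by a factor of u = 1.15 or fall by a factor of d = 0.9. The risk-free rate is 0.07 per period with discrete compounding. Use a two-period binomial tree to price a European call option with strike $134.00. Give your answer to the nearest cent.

Risk-neutral probability p = (1 + 0.07 − 0.9)/(1.15 − 0.9) = 0.1700/0.2500 = 0.6800
Terminal stock prices: S_uu = 158.7, S_ud = 124.2, S_dd = 97.2
Terminal payoffs (S − K): max(24.7, 0) = 24.7, max(-9.8, 0) = 0, max(-36.8, 0) = 0
Node u (S = 138): V_u = 1/1.07·[0.6800·24.7000 + 0.3200·0.0000] = 15.6972
Node d (S = 108): V_d = 1/1.07·[0.6800·0.0000 + 0.3200·0.0000] = 0.0000
Node 0 (S = 120): V_0 = 1/1.07·[0.6800·15.6972 + 0.3200·0.0000] = 9.9758

$9.98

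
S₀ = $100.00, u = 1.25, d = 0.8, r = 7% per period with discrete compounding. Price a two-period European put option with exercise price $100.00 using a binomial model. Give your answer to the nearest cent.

$5.03

Risk-neutral probability p = (1 + 0.07 − 0.8)/(1.25 − 0.8) = 0.2700/0.4500 = 0.6000
Terminal stock prices: S_uu = 156.2, S_ud = 100, S_dd = 64
Terminal payoffs (K − S): max(-56.25, 0) = 0, max(0, 0) = 0, max(36, 0) = 36
Node u (S = 125): V_u = 1/1.07·[0.6000·0.0000 + 0.4000·0.0000] = 0.0000
Node d (S = 80): V_d = 1/1.07·[0.6000·0.0000 + 0.4000·36.0000] = 13.4579
Node 0 (S = 100): V_0 = 1/1.07·[0.6000·0.0000 + 0.4000·13.4579] = 5.0310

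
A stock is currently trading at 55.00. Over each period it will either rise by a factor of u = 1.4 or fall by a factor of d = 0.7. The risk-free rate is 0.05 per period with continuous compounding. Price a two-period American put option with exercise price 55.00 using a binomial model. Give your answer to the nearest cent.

Risk-neutral probability p = (e^0.05 − 0.7)/(1.4 − 0.7) = 0.3513/0.7000 = 0.5018
Terminal stock prices: S_uu = 107.8, S_ud = 53.9, S_dd = 26.95
Terminal payoffs (K − S): max(-52.8, 0) = 0, max(1.1, 0) = 1.1, max(28.05, 0) = 28.05
Node u (S = 77): continuation = e^(−0.05)·[0.5018·0.0000 + 0.4982·1.1000] = 0.5213; exercise value = 0.0000 ≤ continuation, so V_u = 0.5213
Node d (S = 38.5): continuation = e^(−0.05)·[0.5018·1.1000 + 0.4982·28.0500] = 13.8176; exercise value = 16.5000 > continuation, so V_d = 16.5000 (exercise)
Node 0 (S = 55): continuation = e^(−0.05)·[0.5018·0.5213 + 0.4982·16.5000] = 8.0680; exercise value = 0.0000 ≤ continuation, so V_0 = 8.0680

8.07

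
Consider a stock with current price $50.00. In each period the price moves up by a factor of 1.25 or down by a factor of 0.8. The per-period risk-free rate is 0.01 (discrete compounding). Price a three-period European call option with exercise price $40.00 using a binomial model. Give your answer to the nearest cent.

$13.30

Risk-neutral probability p = (1 + 0.01 − 0.8)/(1.25 − 0.8) = 0.2100/0.4500 = 0.4667
Terminal stock prices: S_uuu = 97.66, S_uud = 62.5, S_udd = 40, S_ddd = 25.6
Terminal payoffs (S − K): max(57.66, 0) = 57.66, max(22.5, 0) = 22.5, max(0, 0) = 0, max(-14.4, 0) = 0
Node uu (S = 78.12): V_uu = 1/1.01·[0.4667·57.6562 + 0.5333·22.5000] = 38.5210
Node ud (S = 50): V_ud = 1/1.01·[0.4667·22.5000 + 0.5333·0.0000] = 10.3960
Node dd (S = 32): V_dd = 1/1.01·[0.4667·0.0000 + 0.5333·0.0000] = 0.0000
Node u (S = 62.5): V_u = 1/1.01·[0.4667·38.5210 + 0.5333·10.3960] = 23.2882
Node d (S = 40): V_d = 1/1.01·[0.4667·10.3960 + 0.5333·0.0000] = 4.8035
Node 0 (S = 50): V_0 = 1/1.01·[0.4667·23.2882 + 0.5333·4.8035] = 13.2967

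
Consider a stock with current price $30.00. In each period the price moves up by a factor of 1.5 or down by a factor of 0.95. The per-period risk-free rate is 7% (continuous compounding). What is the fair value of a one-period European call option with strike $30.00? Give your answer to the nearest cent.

$3.12

Risk-neutral probability p = (e^0.07 − 0.95)/(1.5 − 0.95) = 0.1225/0.5500 = 0.2227
Terminal stock prices: S_u = 45, S_d = 28.5
Terminal payoffs (S − K): max(15, 0) = 15, max(-1.5, 0) = 0
Node 0 (S = 30): V_0 = e^(−0.07)·[0.2227·15.0000 + 0.7773·0.0000] = 3.1153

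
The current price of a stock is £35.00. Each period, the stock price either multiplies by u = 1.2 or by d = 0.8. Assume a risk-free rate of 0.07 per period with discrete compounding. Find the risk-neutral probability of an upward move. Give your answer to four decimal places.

Risk-neutral probability p = (1 + 0.07 − 0.8)/(1.2 − 0.8) = 0.2700/0.4000 = 0.6750

p = 0.6750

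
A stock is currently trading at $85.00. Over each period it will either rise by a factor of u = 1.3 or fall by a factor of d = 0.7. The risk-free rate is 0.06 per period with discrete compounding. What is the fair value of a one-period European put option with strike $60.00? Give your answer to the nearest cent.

$0.19

Risk-neutral probability p = (1 + 0.06 − 0.7)/(1.3 − 0.7) = 0.3600/0.6000 = 0.6000
Terminal stock prices: S_u = 110.5, S_d = 59.5
Terminal payoffs (K − S): max(-50.5, 0) = 0, max(0.5, 0) = 0.5
Node 0 (S = 85): V_0 = 1/1.06·[0.6000·0.0000 + 0.4000·0.5000] = 0.1887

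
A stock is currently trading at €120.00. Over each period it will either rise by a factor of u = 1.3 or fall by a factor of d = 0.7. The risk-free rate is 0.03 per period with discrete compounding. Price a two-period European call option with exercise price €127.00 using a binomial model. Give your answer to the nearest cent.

Risk-neutral probability p = (1 + 0.03 − 0.7)/(1.3 − 0.7) = 0.3300/0.6000 = 0.5500
Terminal stock prices: S_uu = 202.8, S_ud = 109.2, S_dd = 58.8
Terminal payoffs (S − K): max(75.8, 0) = 75.8, max(-17.8, 0) = 0, max(-68.2, 0) = 0
Node u (S = 156): V_u = 1/1.03·[0.5500·75.8000 + 0.4500·0.0000] = 40.4757
Node d (S = 84): V_d = 1/1.03·[0.5500·0.0000 + 0.4500·0.0000] = 0.0000
Node 0 (S = 120): V_0 = 1/1.03·[0.5500·40.4757 + 0.4500·0.0000] = 21.6133

€21.61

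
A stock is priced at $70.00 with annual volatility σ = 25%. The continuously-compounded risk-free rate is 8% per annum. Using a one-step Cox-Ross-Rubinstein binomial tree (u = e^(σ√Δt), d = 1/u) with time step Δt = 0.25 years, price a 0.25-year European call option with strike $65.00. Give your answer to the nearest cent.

CRR parameters: u = e^(σ√Δt) = e^(0.25·√0.25) = 1.1331, d = 1/u = 0.8825
Per-period rate: rΔt = 0.08·0.25 = 0.02, so R = e^0.02 = 1.0202
Risk-neutral probability p = (e^0.02 − 0.8825)/(1.1331 − 0.8825) = 0.1377/0.2507 = 0.5494
Terminal stock prices: S_u = 79.32, S_d = 61.77
Terminal payoffs (S − K): max(14.32, 0) = 14.32, max(-3.225, 0) = 0
Node 0 (S = 70): V_0 = e^(−0.02)·[0.5494·14.3204 + 0.4506·0.0000] = 7.7116

$7.71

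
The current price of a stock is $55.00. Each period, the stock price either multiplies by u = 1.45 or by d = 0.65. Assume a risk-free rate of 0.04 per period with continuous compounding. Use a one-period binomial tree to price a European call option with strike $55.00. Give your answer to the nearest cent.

Risk-neutral probability p = (e^0.04 − 0.65)/(1.45 − 0.65) = 0.3908/0.8000 = 0.4885
Terminal stock prices: S_u = 79.75, S_d = 35.75
Terminal payoffs (S − K): max(24.75, 0) = 24.75, max(-19.25, 0) = 0
Node 0 (S = 55): V_0 = e^(−0.04)·[0.4885·24.7500 + 0.5115·0.0000] = 11.6166

$11.62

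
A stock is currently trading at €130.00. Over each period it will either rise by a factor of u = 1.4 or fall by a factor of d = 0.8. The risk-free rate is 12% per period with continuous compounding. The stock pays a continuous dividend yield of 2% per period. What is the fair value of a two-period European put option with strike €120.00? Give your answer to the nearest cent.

€6.99

Per-period risk-free factor R = e^0.12 = 1.1275; dividend-adjusted growth = e^(0.12−0.02) = 1.1052.
Risk-neutral probability p = (1.1052 − 0.8)/(1.4 − 0.8) = 0.3052/0.6000 = 0.5086
Terminal stock prices: S_uu = 254.8, S_ud = 145.6, S_dd = 83.2
Terminal payoffs (K − S): max(-134.8, 0) = 0, max(-25.6, 0) = 0, max(36.8, 0) = 36.8
Node u (S = 182): V_u = e^(−0.12)·[0.5086·0.0000 + 0.4914·0.0000] = 0.0000
Node d (S = 104): V_d = e^(−0.12)·[0.5086·0.0000 + 0.4914·36.8000] = 16.0380
Node 0 (S = 130): V_0 = e^(−0.12)·[0.5086·0.0000 + 0.4914·16.0380] = 6.9896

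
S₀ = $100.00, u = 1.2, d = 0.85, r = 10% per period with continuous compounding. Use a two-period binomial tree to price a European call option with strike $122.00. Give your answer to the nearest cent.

$9.57

Risk-neutral probability p = (e^0.1 − 0.85)/(1.2 − 0.85) = 0.2552/0.3500 = 0.7291
Terminal stock prices: S_uu = 144, S_ud = 102, S_dd = 72.25
Terminal payoffs (S − K): max(22, 0) = 22, max(-20, 0) = 0, max(-49.75, 0) = 0
Node u (S = 120): V_u = e^(−0.1)·[0.7291·22.0000 + 0.2709·0.0000] = 14.5130
Node d (S = 85): V_d = e^(−0.1)·[0.7291·0.0000 + 0.2709·0.0000] = 0.0000
Node 0 (S = 100): V_0 = e^(−0.1)·[0.7291·14.5130 + 0.2709·0.0000] = 9.5739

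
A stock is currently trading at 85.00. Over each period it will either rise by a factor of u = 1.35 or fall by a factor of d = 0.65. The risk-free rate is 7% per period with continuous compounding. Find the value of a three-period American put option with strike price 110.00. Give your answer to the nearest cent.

Risk-neutral probability p = (e^0.07 − 0.65)/(1.35 − 0.65) = 0.4225/0.7000 = 0.6036
Terminal stock prices: S_uuu = 209.1, S_uud = 100.7, S_udd = 48.48, S_ddd = 23.34
Terminal payoffs (K − S): max(-99.13, 0) = 0, max(9.307, 0) = 9.307, max(61.52, 0) = 61.52, max(86.66, 0) = 86.66
Node uu (S = 154.9): continuation = e^(−0.07)·[0.6036·0.0000 + 0.3964·9.3069] = 3.4400; exercise value = 0.0000 ≤ continuation, so V_uu = 3.4400
Node ud (S = 74.59): continuation = e^(−0.07)·[0.6036·9.3069 + 0.3964·61.5181] = 27.9758; exercise value = 35.4125 > continuation, so V_ud = 35.4125 (exercise)
Node dd (S = 35.91): continuation = e^(−0.07)·[0.6036·61.5181 + 0.3964·86.6569] = 66.6508; exercise value = 74.0875 > continuation, so V_dd = 74.0875 (exercise)
Node u (S = 114.8): continuation = e^(−0.07)·[0.6036·3.4400 + 0.3964·35.4125] = 15.0250; exercise value = 0.0000 ≤ continuation, so V_u = 15.0250
Node d (S = 55.25): continuation = e^(−0.07)·[0.6036·35.4125 + 0.3964·74.0875] = 47.3133; exercise value = 54.7500 > continuation, so V_d = 54.7500 (exercise)
Node 0 (S = 85): continuation = e^(−0.07)·[0.6036·15.0250 + 0.3964·54.7500] = 28.6922; exercise value = 25.0000 ≤ continuation, so V_0 = 28.6922

28.69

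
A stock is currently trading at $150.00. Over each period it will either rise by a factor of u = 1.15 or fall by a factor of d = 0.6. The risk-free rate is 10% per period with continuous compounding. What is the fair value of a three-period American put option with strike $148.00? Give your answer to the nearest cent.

$8.48

Risk-neutral probability p = (e^0.1 − 0.6)/(1.15 − 0.6) = 0.5052/0.5500 = 0.9185
Terminal stock prices: S_uuu = 228.1, S_uud = 119, S_udd = 62.1, S_ddd = 32.4
Terminal payoffs (K − S): max(-80.13, 0) = 0, max(28.98, 0) = 28.98, max(85.9, 0) = 85.9, max(115.6, 0) = 115.6
Node uu (S = 198.4): continuation = e^(−0.1)·[0.9185·0.0000 + 0.0815·28.9750] = 2.1369; exercise value = 0.0000 ≤ continuation, so V_uu = 2.1369
Node ud (S = 103.5): continuation = e^(−0.1)·[0.9185·28.9750 + 0.0815·85.9000] = 30.4159; exercise value = 44.5000 > continuation, so V_ud = 44.5000 (exercise)
Node dd (S = 54): continuation = e^(−0.1)·[0.9185·85.9000 + 0.0815·115.6000] = 79.9159; exercise value = 94.0000 > continuation, so V_dd = 94.0000 (exercise)
Node u (S = 172.5): continuation = e^(−0.1)·[0.9185·2.1369 + 0.0815·44.5000] = 5.0579; exercise value = 0.0000 ≤ continuation, so V_u = 5.0579
Node d (S = 90): continuation = e^(−0.1)·[0.9185·44.5000 + 0.0815·94.0000] = 43.9159; exercise value = 58.0000 > continuation, so V_d = 58.0000 (exercise)
Node 0 (S = 150): continuation = e^(−0.1)·[0.9185·5.0579 + 0.0815·58.0000] = 8.4811; exercise value = 0.0000 ≤ continuation, so V_0 = 8.4811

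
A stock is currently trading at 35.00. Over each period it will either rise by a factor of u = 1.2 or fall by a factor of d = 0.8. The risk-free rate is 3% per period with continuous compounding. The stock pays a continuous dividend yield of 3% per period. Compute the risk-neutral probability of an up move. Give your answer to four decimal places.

Per-period risk-free factor R = e^0.03 = 1.0305; dividend-adjusted growth = e^(0.03−0.03) = 1.0000.
Risk-neutral probability p = (1.0000 − 0.8)/(1.2 − 0.8) = 0.2000/0.4000 = 0.5000

p = 0.5000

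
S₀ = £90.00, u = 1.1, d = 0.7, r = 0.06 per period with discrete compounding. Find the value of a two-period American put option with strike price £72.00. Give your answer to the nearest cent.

£1.07

Risk-neutral probability p = (1 + 0.06 − 0.7)/(1.1 − 0.7) = 0.3600/0.4000 = 0.9000
Terminal stock prices: S_uu = 108.9, S_ud = 69.3, S_dd = 44.1
Terminal payoffs (K − S): max(-36.9, 0) = 0, max(2.7, 0) = 2.7, max(27.9, 0) = 27.9
Node u (S = 99): continuation = 1/1.06·[0.9000·0.0000 + 0.1000·2.7000] = 0.2547; exercise value = 0.0000 ≤ continuation, so V_u = 0.2547
Node d (S = 63): continuation = 1/1.06·[0.9000·2.7000 + 0.1000·27.9000] = 4.9245; exercise value = 9.0000 > continuation, so V_d = 9.0000 (exercise)
Node 0 (S = 90): continuation = 1/1.06·[0.9000·0.2547 + 0.1000·9.0000] = 1.0653; exercise value = 0.0000 ≤ continuation, so V_0 = 1.0653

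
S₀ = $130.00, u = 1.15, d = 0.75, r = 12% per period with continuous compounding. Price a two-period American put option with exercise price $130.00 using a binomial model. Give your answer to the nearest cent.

$2.37

Risk-neutral probability p = (e^0.12 − 0.75)/(1.15 − 0.75) = 0.3775/0.4000 = 0.9437
Terminal stock prices: S_uu = 171.9, S_ud = 112.1, S_dd = 73.12
Terminal payoffs (K − S): max(-41.92, 0) = 0, max(17.88, 0) = 17.88, max(56.88, 0) = 56.88
Node u (S = 149.5): continuation = e^(−0.12)·[0.9437·0.0000 + 0.0563·17.8750] = 0.8919; exercise value = 0.0000 ≤ continuation, so V_u = 0.8919
Node d (S = 97.5): continuation = e^(−0.12)·[0.9437·17.8750 + 0.0563·56.8750] = 17.7997; exercise value = 32.5000 > continuation, so V_d = 32.5000 (exercise)
Node 0 (S = 130): continuation = e^(−0.12)·[0.9437·0.8919 + 0.0563·32.5000] = 2.3682; exercise value = 0.0000 ≤ continuation, so V_0 = 2.3682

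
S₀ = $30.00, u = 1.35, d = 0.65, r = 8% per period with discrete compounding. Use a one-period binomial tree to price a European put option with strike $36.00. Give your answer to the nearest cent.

$5.89

Risk-neutral probability p = (1 + 0.08 − 0.65)/(1.35 − 0.65) = 0.4300/0.7000 = 0.6143
Terminal stock prices: S_u = 40.5, S_d = 19.5
Terminal payoffs (K − S): max(-4.5, 0) = 0, max(16.5, 0) = 16.5
Node 0 (S = 30): V_0 = 1/1.08·[0.6143·0.0000 + 0.3857·16.5000] = 5.8929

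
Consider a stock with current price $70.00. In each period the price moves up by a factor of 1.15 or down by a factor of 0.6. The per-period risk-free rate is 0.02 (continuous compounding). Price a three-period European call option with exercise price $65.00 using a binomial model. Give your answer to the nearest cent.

Risk-neutral probability p = (e^0.02 − 0.6)/(1.15 − 0.6) = 0.4202/0.5500 = 0.7640
Terminal stock prices: S_uuu = 106.5, S_uud = 55.54, S_udd = 28.98, S_ddd = 15.12
Terminal payoffs (S − K): max(41.46, 0) = 41.46, max(-9.455, 0) = 0, max(-36.02, 0) = 0, max(-49.88, 0) = 0
Node uu (S = 92.57): V_uu = e^(−0.02)·[0.7640·41.4612 + 0.2360·0.0000] = 31.0493
Node ud (S = 48.3): V_ud = e^(−0.02)·[0.7640·0.0000 + 0.2360·0.0000] = 0.0000
Node dd (S = 25.2): V_dd = e^(−0.02)·[0.7640·0.0000 + 0.2360·0.0000] = 0.0000
Node u (S = 80.5): V_u = e^(−0.02)·[0.7640·31.0493 + 0.2360·0.0000] = 23.2520
Node d (S = 42): V_d = e^(−0.02)·[0.7640·0.0000 + 0.2360·0.0000] = 0.0000
Node 0 (S = 70): V_0 = e^(−0.02)·[0.7640·23.2520 + 0.2360·0.0000] = 17.4128

$17.41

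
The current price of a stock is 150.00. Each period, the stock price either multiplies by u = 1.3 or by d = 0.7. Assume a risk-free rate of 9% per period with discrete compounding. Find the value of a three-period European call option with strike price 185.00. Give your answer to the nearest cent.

30.65

Risk-neutral probability p = (1 + 0.09 − 0.7)/(1.3 − 0.7) = 0.3900/0.6000 = 0.6500
Terminal stock prices: S_uuu = 329.6, S_uud = 177.5, S_udd = 95.55, S_ddd = 51.45
Terminal payoffs (S − K): max(144.6, 0) = 144.6, max(-7.55, 0) = 0, max(-89.45, 0) = 0, max(-133.6, 0) = 0
Node uu (S = 253.5): V_uu = 1/1.09·[0.6500·144.5500 + 0.3500·0.0000] = 86.1995
Node ud (S = 136.5): V_ud = 1/1.09·[0.6500·0.0000 + 0.3500·0.0000] = 0.0000
Node dd (S = 73.5): V_dd = 1/1.09·[0.6500·0.0000 + 0.3500·0.0000] = 0.0000
Node u (S = 195): V_u = 1/1.09·[0.6500·86.1995 + 0.3500·0.0000] = 51.4034
Node d (S = 105): V_d = 1/1.09·[0.6500·0.0000 + 0.3500·0.0000] = 0.0000
Node 0 (S = 150): V_0 = 1/1.09·[0.6500·51.4034 + 0.3500·0.0000] = 30.6534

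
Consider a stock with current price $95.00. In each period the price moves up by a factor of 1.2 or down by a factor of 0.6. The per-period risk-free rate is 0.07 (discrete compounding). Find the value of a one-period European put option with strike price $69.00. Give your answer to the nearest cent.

Risk-neutral probability p = (1 + 0.07 − 0.6)/(1.2 − 0.6) = 0.4700/0.6000 = 0.7833
Terminal stock prices: S_u = 114, S_d = 57
Terminal payoffs (K − S): max(-45, 0) = 0, max(12, 0) = 12
Node 0 (S = 95): V_0 = 1/1.07·[0.7833·0.0000 + 0.2167·12.0000] = 2.4299

$2.43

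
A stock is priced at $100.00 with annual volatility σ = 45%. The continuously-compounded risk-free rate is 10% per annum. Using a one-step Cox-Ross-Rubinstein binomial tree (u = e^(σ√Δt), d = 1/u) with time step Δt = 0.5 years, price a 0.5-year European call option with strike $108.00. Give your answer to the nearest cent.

CRR parameters: u = e^(σ√Δt) = e^(0.45·√0.5) = 1.3746, d = 1/u = 0.7275
Per-period rate: rΔt = 0.1·0.5 = 0.05, so R = e^0.05 = 1.0513
Risk-neutral probability p = (e^0.05 − 0.7275)/(1.3746 − 0.7275) = 0.3238/0.6472 = 0.5003
Terminal stock prices: S_u = 137.5, S_d = 72.75
Terminal payoffs (S − K): max(29.46, 0) = 29.46, max(-35.25, 0) = 0
Node 0 (S = 100): V_0 = e^(−0.05)·[0.5003·29.4648 + 0.4997·0.0000] = 14.0233

$14.02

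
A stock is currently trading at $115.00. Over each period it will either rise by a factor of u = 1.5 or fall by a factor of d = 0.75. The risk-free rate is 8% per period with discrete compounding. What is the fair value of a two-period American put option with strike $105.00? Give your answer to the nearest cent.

$10.84

Risk-neutral probability p = (1 + 0.08 − 0.75)/(1.5 − 0.75) = 0.3300/0.7500 = 0.4400
Terminal stock prices: S_uu = 258.8, S_ud = 129.4, S_dd = 64.69
Terminal payoffs (K − S): max(-153.8, 0) = 0, max(-24.38, 0) = 0, max(40.31, 0) = 40.31
Node u (S = 172.5): continuation = 1/1.08·[0.4400·0.0000 + 0.5600·0.0000] = 0.0000; exercise value = 0.0000 ≤ continuation, so V_u = 0.0000
Node d (S = 86.25): continuation = 1/1.08·[0.4400·0.0000 + 0.5600·40.3125] = 20.9028; exercise value = 18.7500 ≤ continuation, so V_d = 20.9028
Node 0 (S = 115): continuation = 1/1.08·[0.4400·0.0000 + 0.5600·20.9028] = 10.8385; exercise value = 0.0000 ≤ continuation, so V_0 = 10.8385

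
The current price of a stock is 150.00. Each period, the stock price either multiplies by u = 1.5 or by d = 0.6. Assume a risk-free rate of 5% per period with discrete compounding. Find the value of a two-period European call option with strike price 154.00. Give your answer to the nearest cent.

41.61

Risk-neutral probability p = (1 + 0.05 − 0.6)/(1.5 − 0.6) = 0.4500/0.9000 = 0.5000
Terminal stock prices: S_uu = 337.5, S_ud = 135, S_dd = 54
Terminal payoffs (S − K): max(183.5, 0) = 183.5, max(-19, 0) = 0, max(-100, 0) = 0
Node u (S = 225): V_u = 1/1.05·[0.5000·183.5000 + 0.5000·0.0000] = 87.3810
Node d (S = 90): V_d = 1/1.05·[0.5000·0.0000 + 0.5000·0.0000] = 0.0000
Node 0 (S = 150): V_0 = 1/1.05·[0.5000·87.3810 + 0.5000·0.0000] = 41.6100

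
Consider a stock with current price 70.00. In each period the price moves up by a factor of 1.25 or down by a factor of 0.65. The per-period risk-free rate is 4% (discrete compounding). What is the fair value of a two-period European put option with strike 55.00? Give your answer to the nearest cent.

Risk-neutral probability p = (1 + 0.04 − 0.65)/(1.25 − 0.65) = 0.3900/0.6000 = 0.6500
Terminal stock prices: S_uu = 109.4, S_ud = 56.88, S_dd = 29.58
Terminal payoffs (K − S): max(-54.38, 0) = 0, max(-1.875, 0) = 0, max(25.42, 0) = 25.42
Node u (S = 87.5): V_u = 1/1.04·[0.6500·0.0000 + 0.3500·0.0000] = 0.0000
Node d (S = 45.5): V_d = 1/1.04·[0.6500·0.0000 + 0.3500·25.4250] = 8.5565
Node 0 (S = 70): V_0 = 1/1.04·[0.6500·0.0000 + 0.3500·8.5565] = 2.8796

2.88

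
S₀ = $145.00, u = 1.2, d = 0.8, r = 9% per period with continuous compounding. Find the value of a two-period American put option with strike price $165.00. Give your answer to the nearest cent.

Risk-neutral probability p = (e^0.09 − 0.8)/(1.2 − 0.8) = 0.2942/0.4000 = 0.7354
Terminal stock prices: S_uu = 208.8, S_ud = 139.2, S_dd = 92.8
Terminal payoffs (K − S): max(-43.8, 0) = 0, max(25.8, 0) = 25.8, max(72.2, 0) = 72.2
Node u (S = 174): continuation = e^(−0.09)·[0.7354·0.0000 + 0.2646·25.8000] = 6.2383; exercise value = 0.0000 ≤ continuation, so V_u = 6.2383
Node d (S = 116): continuation = e^(−0.09)·[0.7354·25.8000 + 0.2646·72.2000] = 34.7986; exercise value = 49.0000 > continuation, so V_d = 49.0000 (exercise)
Node 0 (S = 145): continuation = e^(−0.09)·[0.7354·6.2383 + 0.2646·49.0000] = 16.0409; exercise value = 20.0000 > continuation, so V_0 = 20.0000 (exercise)

$20.00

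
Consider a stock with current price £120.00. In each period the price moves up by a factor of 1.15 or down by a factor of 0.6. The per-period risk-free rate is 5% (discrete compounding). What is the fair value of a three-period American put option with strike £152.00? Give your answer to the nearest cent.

Risk-neutral probability p = (1 + 0.05 − 0.6)/(1.15 − 0.6) = 0.4500/0.5500 = 0.8182
Terminal stock prices: S_uuu = 182.5, S_uud = 95.22, S_udd = 49.68, S_ddd = 25.92
Terminal payoffs (K − S): max(-30.5, 0) = 0, max(56.78, 0) = 56.78, max(102.3, 0) = 102.3, max(126.1, 0) = 126.1
Node uu (S = 158.7): continuation = 1/1.05·[0.8182·0.0000 + 0.1818·56.7800] = 9.8320; exercise value = 0.0000 ≤ continuation, so V_uu = 9.8320
Node ud (S = 82.8): continuation = 1/1.05·[0.8182·56.7800 + 0.1818·102.3200] = 61.9619; exercise value = 69.2000 > continuation, so V_ud = 69.2000 (exercise)
Node dd (S = 43.2): continuation = 1/1.05·[0.8182·102.3200 + 0.1818·126.0800] = 101.5619; exercise value = 108.8000 > continuation, so V_dd = 108.8000 (exercise)
Node u (S = 138): continuation = 1/1.05·[0.8182·9.8320 + 0.1818·69.2000] = 19.6440; exercise value = 14.0000 ≤ continuation, so V_u = 19.6440
Node d (S = 72): continuation = 1/1.05·[0.8182·69.2000 + 0.1818·108.8000] = 72.7619; exercise value = 80.0000 > continuation, so V_d = 80.0000 (exercise)
Node 0 (S = 120): continuation = 1/1.05·[0.8182·19.6440 + 0.1818·80.0000] = 29.1598; exercise value = 32.0000 > continuation, so V_0 = 32.0000 (exercise)

£32.00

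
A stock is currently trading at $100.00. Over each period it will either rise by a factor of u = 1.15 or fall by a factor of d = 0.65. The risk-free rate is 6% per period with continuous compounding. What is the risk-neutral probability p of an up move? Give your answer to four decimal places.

Risk-neutral probability p = (e^0.06 − 0.65)/(1.15 − 0.65) = 0.4118/0.5000 = 0.8237

p = 0.8237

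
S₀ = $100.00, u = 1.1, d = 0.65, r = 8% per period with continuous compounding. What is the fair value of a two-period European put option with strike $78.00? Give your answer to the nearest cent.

Risk-neutral probability p = (e^0.08 − 0.65)/(1.1 − 0.65) = 0.4333/0.4500 = 0.9629
Terminal stock prices: S_uu = 121, S_ud = 71.5, S_dd = 42.25
Terminal payoffs (K − S): max(-43, 0) = 0, max(6.5, 0) = 6.5, max(35.75, 0) = 35.75
Node u (S = 110): V_u = e^(−0.08)·[0.9629·0.0000 + 0.0371·6.5000] = 0.2228
Node d (S = 65): V_d = e^(−0.08)·[0.9629·6.5000 + 0.0371·35.7500] = 7.0031
Node 0 (S = 100): V_0 = e^(−0.08)·[0.9629·0.2228 + 0.0371·7.0031] = 0.4382

$0.44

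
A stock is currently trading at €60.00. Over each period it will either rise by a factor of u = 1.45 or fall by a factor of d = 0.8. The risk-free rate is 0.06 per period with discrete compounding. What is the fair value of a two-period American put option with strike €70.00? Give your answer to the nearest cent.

Risk-neutral probability p = (1 + 0.06 − 0.8)/(1.45 − 0.8) = 0.2600/0.6500 = 0.4000
Terminal stock prices: S_uu = 126.2, S_ud = 69.6, S_dd = 38.4
Terminal payoffs (K − S): max(-56.15, 0) = 0, max(0.4, 0) = 0.4, max(31.6, 0) = 31.6
Node u (S = 87): continuation = 1/1.06·[0.4000·0.0000 + 0.6000·0.4000] = 0.2264; exercise value = 0.0000 ≤ continuation, so V_u = 0.2264
Node d (S = 48): continuation = 1/1.06·[0.4000·0.4000 + 0.6000·31.6000] = 18.0377; exercise value = 22.0000 > continuation, so V_d = 22.0000 (exercise)
Node 0 (S = 60): continuation = 1/1.06·[0.4000·0.2264 + 0.6000·22.0000] = 12.5383; exercise value = 10.0000 ≤ continuation, so V_0 = 12.5383

€12.54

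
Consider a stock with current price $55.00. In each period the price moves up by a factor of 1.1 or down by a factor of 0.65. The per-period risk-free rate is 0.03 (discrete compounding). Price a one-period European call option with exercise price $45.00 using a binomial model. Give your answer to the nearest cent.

Risk-neutral probability p = (1 + 0.03 − 0.65)/(1.1 − 0.65) = 0.3800/0.4500 = 0.8444
Terminal stock prices: S_u = 60.5, S_d = 35.75
Terminal payoffs (S − K): max(15.5, 0) = 15.5, max(-9.25, 0) = 0
Node 0 (S = 55): V_0 = 1/1.03·[0.8444·15.5000 + 0.1556·0.0000] = 12.7077

$12.71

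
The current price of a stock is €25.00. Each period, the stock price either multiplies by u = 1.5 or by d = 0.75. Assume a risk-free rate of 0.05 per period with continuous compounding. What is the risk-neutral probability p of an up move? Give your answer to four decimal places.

Risk-neutral probability p = (e^0.05 − 0.75)/(1.5 − 0.75) = 0.3013/0.7500 = 0.4017

p = 0.4017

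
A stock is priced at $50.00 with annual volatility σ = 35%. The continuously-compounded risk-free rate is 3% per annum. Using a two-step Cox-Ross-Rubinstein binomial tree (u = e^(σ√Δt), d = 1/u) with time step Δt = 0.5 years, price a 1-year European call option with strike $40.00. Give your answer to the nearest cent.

$13.79

CRR parameters: u = e^(σ√Δt) = e^(0.35·√0.5) = 1.2808, d = 1/u = 0.7808
Per-period rate: rΔt = 0.03·0.5 = 0.015, so R = e^0.015 = 1.0151
Risk-neutral probability p = (e^0.015 − 0.7808)/(1.2808 − 0.7808) = 0.2344/0.5000 = 0.4687
Terminal stock prices: S_uu = 82.02, S_ud = 50, S_dd = 30.48
Terminal payoffs (S − K): max(42.02, 0) = 42.02, max(10, 0) = 10, max(-9.521, 0) = 0
Node u (S = 64.04): V_u = e^(−0.015)·[0.4687·42.0228 + 0.5313·10.0000] = 24.6357
Node d (S = 39.04): V_d = e^(−0.015)·[0.4687·10.0000 + 0.5313·0.0000] = 4.6169
Node 0 (S = 50): V_0 = e^(−0.015)·[0.4687·24.6357 + 0.5313·4.6169] = 13.7906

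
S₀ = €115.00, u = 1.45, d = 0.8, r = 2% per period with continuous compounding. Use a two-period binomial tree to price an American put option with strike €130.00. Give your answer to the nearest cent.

Risk-neutral probability p = (e^0.02 − 0.8)/(1.45 − 0.8) = 0.2202/0.6500 = 0.3388
Terminal stock prices: S_uu = 241.8, S_ud = 133.4, S_dd = 73.6
Terminal payoffs (K − S): max(-111.8, 0) = 0, max(-3.4, 0) = 0, max(56.4, 0) = 56.4
Node u (S = 166.8): continuation = e^(−0.02)·[0.3388·0.0000 + 0.6612·0.0000] = 0.0000; exercise value = 0.0000 ≤ continuation, so V_u = 0.0000
Node d (S = 92): continuation = e^(−0.02)·[0.3388·0.0000 + 0.6612·56.4000] = 36.5548; exercise value = 38.0000 > continuation, so V_d = 38.0000 (exercise)
Node 0 (S = 115): continuation = e^(−0.02)·[0.3388·0.0000 + 0.6612·38.0000] = 24.6291; exercise value = 15.0000 ≤ continuation, so V_0 = 24.6291

€24.63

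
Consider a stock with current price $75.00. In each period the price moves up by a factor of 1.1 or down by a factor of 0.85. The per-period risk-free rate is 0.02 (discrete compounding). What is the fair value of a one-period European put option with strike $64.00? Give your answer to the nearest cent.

Risk-neutral probability p = (1 + 0.02 − 0.85)/(1.1 − 0.85) = 0.1700/0.2500 = 0.6800
Terminal stock prices: S_u = 82.5, S_d = 63.75
Terminal payoffs (K − S): max(-18.5, 0) = 0, max(0.25, 0) = 0.25
Node 0 (S = 75): V_0 = 1/1.02·[0.6800·0.0000 + 0.3200·0.2500] = 0.0784

$0.08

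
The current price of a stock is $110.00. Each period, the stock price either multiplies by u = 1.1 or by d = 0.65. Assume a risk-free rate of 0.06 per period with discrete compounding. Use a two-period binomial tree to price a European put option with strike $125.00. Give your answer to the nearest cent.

$7.23

Risk-neutral probability p = (1 + 0.06 − 0.65)/(1.1 − 0.65) = 0.4100/0.4500 = 0.9111
Terminal stock prices: S_uu = 133.1, S_ud = 78.65, S_dd = 46.48
Terminal payoffs (K − S): max(-8.1, 0) = 0, max(46.35, 0) = 46.35, max(78.53, 0) = 78.53
Node u (S = 121): V_u = 1/1.06·[0.9111·0.0000 + 0.0889·46.3500] = 3.8868
Node d (S = 71.5): V_d = 1/1.06·[0.9111·46.3500 + 0.0889·78.5250] = 46.4245
Node 0 (S = 110): V_0 = 1/1.06·[0.9111·3.8868 + 0.0889·46.4245] = 7.2339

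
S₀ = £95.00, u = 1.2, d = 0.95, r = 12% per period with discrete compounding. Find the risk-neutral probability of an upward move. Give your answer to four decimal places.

Risk-neutral probability p = (1 + 0.12 − 0.95)/(1.2 − 0.95) = 0.1700/0.2500 = 0.6800

p = 0.6800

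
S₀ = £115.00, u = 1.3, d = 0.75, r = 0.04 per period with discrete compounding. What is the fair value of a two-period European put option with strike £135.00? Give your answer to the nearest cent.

£25.07

Risk-neutral probability p = (1 + 0.04 − 0.75)/(1.3 − 0.75) = 0.2900/0.5500 = 0.5273
Terminal stock prices: S_uu = 194.4, S_ud = 112.1, S_dd = 64.69
Terminal payoffs (K − S): max(-59.35, 0) = 0, max(22.88, 0) = 22.88, max(70.31, 0) = 70.31
Node u (S = 149.5): V_u = 1/1.04·[0.5273·0.0000 + 0.4727·22.8750] = 10.3977
Node d (S = 86.25): V_d = 1/1.04·[0.5273·22.8750 + 0.4727·70.3125] = 43.5577
Node 0 (S = 115): V_0 = 1/1.04·[0.5273·10.3977 + 0.4727·43.5577] = 25.0705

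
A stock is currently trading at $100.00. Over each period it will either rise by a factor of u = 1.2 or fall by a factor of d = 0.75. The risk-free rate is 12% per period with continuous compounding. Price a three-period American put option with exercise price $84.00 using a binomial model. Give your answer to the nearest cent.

Risk-neutral probability p = (e^0.12 − 0.75)/(1.2 − 0.75) = 0.3775/0.4500 = 0.8389
Terminal stock prices: S_uuu = 172.8, S_uud = 108, S_udd = 67.5, S_ddd = 42.19
Terminal payoffs (K − S): max(-88.8, 0) = 0, max(-24, 0) = 0, max(16.5, 0) = 16.5, max(41.81, 0) = 41.81
Node uu (S = 144): continuation = e^(−0.12)·[0.8389·0.0000 + 0.1611·0.0000] = 0.0000; exercise value = 0.0000 ≤ continuation, so V_uu = 0.0000
Node ud (S = 90): continuation = e^(−0.12)·[0.8389·0.0000 + 0.1611·16.5000] = 2.3578; exercise value = 0.0000 ≤ continuation, so V_ud = 2.3578
Node dd (S = 56.25): continuation = e^(−0.12)·[0.8389·16.5000 + 0.1611·41.8125] = 18.2513; exercise value = 27.7500 > continuation, so V_dd = 27.7500 (exercise)
Node u (S = 120): continuation = e^(−0.12)·[0.8389·0.0000 + 0.1611·2.3578] = 0.3369; exercise value = 0.0000 ≤ continuation, so V_u = 0.3369
Node d (S = 75): continuation = e^(−0.12)·[0.8389·2.3578 + 0.1611·27.7500] = 5.7197; exercise value = 9.0000 > continuation, so V_d = 9.0000 (exercise)
Node 0 (S = 100): continuation = e^(−0.12)·[0.8389·0.3369 + 0.1611·9.0000] = 1.5368; exercise value = 0.0000 ≤ continuation, so V_0 = 1.5368

$1.54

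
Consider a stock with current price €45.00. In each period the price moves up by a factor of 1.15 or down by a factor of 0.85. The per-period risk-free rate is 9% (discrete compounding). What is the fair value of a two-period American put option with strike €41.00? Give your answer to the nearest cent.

€0.50

Risk-neutral probability p = (1 + 0.09 − 0.85)/(1.15 − 0.85) = 0.2400/0.3000 = 0.8000
Terminal stock prices: S_uu = 59.51, S_ud = 43.99, S_dd = 32.51
Terminal payoffs (K − S): max(-18.51, 0) = 0, max(-2.987, 0) = 0, max(8.488, 0) = 8.488
Node u (S = 51.75): continuation = 1/1.09·[0.8000·0.0000 + 0.2000·0.0000] = 0.0000; exercise value = 0.0000 ≤ continuation, so V_u = 0.0000
Node d (S = 38.25): continuation = 1/1.09·[0.8000·0.0000 + 0.2000·8.4875] = 1.5573; exercise value = 2.7500 > continuation, so V_d = 2.7500 (exercise)
Node 0 (S = 45): continuation = 1/1.09·[0.8000·0.0000 + 0.2000·2.7500] = 0.5046; exercise value = 0.0000 ≤ continuation, so V_0 = 0.5046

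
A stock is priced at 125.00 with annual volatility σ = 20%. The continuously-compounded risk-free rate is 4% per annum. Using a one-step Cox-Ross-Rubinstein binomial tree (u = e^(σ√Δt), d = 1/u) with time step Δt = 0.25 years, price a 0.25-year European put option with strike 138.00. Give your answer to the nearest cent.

11.70

CRR parameters: u = e^(σ√Δt) = e^(0.2·√0.25) = 1.1052, d = 1/u = 0.9048
Per-period rate: rΔt = 0.04·0.25 = 0.01, so R = e^0.01 = 1.0101
Risk-neutral probability p = (e^0.01 − 0.9048)/(1.1052 − 0.9048) = 0.1052/0.2003 = 0.5252
Terminal stock prices: S_u = 138.1, S_d = 113.1
Terminal payoffs (K − S): max(-0.1464, 0) = 0, max(24.9, 0) = 24.9
Node 0 (S = 125): V_0 = e^(−0.01)·[0.5252·0.0000 + 0.4748·24.8953] = 11.7030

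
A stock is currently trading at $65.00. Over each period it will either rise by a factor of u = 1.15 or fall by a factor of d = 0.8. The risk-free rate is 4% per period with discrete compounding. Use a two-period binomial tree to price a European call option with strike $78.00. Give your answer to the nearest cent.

Risk-neutral probability p = (1 + 0.04 − 0.8)/(1.15 − 0.8) = 0.2400/0.3500 = 0.6857
Terminal stock prices: S_uu = 85.96, S_ud = 59.8, S_dd = 41.6
Terminal payoffs (S − K): max(7.962, 0) = 7.962, max(-18.2, 0) = 0, max(-36.4, 0) = 0
Node u (S = 74.75): V_u = 1/1.04·[0.6857·7.9625 + 0.3143·0.0000] = 5.2500
Node d (S = 52): V_d = 1/1.04·[0.6857·0.0000 + 0.3143·0.0000] = 0.0000
Node 0 (S = 65): V_0 = 1/1.04·[0.6857·5.2500 + 0.3143·0.0000] = 3.4615

$3.46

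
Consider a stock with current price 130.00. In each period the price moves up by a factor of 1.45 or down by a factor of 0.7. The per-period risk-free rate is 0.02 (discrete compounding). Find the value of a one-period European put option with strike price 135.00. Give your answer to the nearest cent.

Risk-neutral probability p = (1 + 0.02 − 0.7)/(1.45 − 0.7) = 0.3200/0.7500 = 0.4267
Terminal stock prices: S_u = 188.5, S_d = 91
Terminal payoffs (K − S): max(-53.5, 0) = 0, max(44, 0) = 44
Node 0 (S = 130): V_0 = 1/1.02·[0.4267·0.0000 + 0.5733·44.0000] = 24.7320

24.73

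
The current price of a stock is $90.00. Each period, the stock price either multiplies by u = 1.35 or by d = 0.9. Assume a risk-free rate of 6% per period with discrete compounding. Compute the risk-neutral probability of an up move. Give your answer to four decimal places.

p = 0.3556

Risk-neutral probability p = (1 + 0.06 − 0.9)/(1.35 − 0.9) = 0.1600/0.4500 = 0.3556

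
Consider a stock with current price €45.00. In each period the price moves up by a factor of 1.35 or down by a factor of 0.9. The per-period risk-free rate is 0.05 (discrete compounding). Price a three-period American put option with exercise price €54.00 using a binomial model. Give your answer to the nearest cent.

€9.18

Risk-neutral probability p = (1 + 0.05 − 0.9)/(1.35 − 0.9) = 0.1500/0.4500 = 0.3333
Terminal stock prices: S_uuu = 110.7, S_uud = 73.81, S_udd = 49.21, S_ddd = 32.81
Terminal payoffs (K − S): max(-56.72, 0) = 0, max(-19.81, 0) = 0, max(4.792, 0) = 4.792, max(21.19, 0) = 21.19
Node uu (S = 82.01): continuation = 1/1.05·[0.3333·0.0000 + 0.6667·0.0000] = 0.0000; exercise value = 0.0000 ≤ continuation, so V_uu = 0.0000
Node ud (S = 54.68): continuation = 1/1.05·[0.3333·0.0000 + 0.6667·4.7925] = 3.0429; exercise value = 0.0000 ≤ continuation, so V_ud = 3.0429
Node dd (S = 36.45): continuation = 1/1.05·[0.3333·4.7925 + 0.6667·21.1950] = 14.9786; exercise value = 17.5500 > continuation, so V_dd = 17.5500 (exercise)
Node u (S = 60.75): continuation = 1/1.05·[0.3333·0.0000 + 0.6667·3.0429] = 1.9320; exercise value = 0.0000 ≤ continuation, so V_u = 1.9320
Node d (S = 40.5): continuation = 1/1.05·[0.3333·3.0429 + 0.6667·17.5500] = 12.1088; exercise value = 13.5000 > continuation, so V_d = 13.5000 (exercise)
Node 0 (S = 45): continuation = 1/1.05·[0.3333·1.9320 + 0.6667·13.5000] = 9.1848; exercise value = 9.0000 ≤ continuation, so V_0 = 9.1848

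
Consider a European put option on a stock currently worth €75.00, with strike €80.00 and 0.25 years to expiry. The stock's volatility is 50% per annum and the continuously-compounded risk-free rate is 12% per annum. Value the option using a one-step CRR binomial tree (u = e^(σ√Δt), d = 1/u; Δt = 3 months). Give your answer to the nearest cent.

CRR parameters: u = e^(σ√Δt) = e^(0.5·√0.25) = 1.2840, d = 1/u = 0.7788
Per-period rate: rΔt = 0.12·0.25 = 0.03, so R = e^0.03 = 1.0305
Risk-neutral probability p = (e^0.03 − 0.7788)/(1.2840 − 0.7788) = 0.2517/0.5052 = 0.4981
Terminal stock prices: S_u = 96.3, S_d = 58.41
Terminal payoffs (K − S): max(-16.3, 0) = 0, max(21.59, 0) = 21.59
Node 0 (S = 75): V_0 = e^(−0.03)·[0.4981·0.0000 + 0.5019·21.5899] = 10.5157

€10.52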